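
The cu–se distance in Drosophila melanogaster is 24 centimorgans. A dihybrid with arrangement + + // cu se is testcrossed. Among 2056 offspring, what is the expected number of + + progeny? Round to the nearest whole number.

A map distance of 24 centimorgans corresponds to a recombination frequency of 0.240.
The F1 is + + / cu se, so + + is a parental gamete class with expected frequency (1 − r)/2 = 0.760/2 = 0.3800.
Expected number = 0.3800 × 2056 = 781.28 ≈ 781.

781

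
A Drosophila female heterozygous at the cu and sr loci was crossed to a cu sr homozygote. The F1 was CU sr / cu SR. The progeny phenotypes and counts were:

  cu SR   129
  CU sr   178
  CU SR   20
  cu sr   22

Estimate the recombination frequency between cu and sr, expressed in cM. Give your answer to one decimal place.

The recombinant classes are CU SR and cu sr: 20 + 22 = 42.
Recombination frequency = 42/349 = 0.1203 ≈ 12.0%, i.e. 12.0 cM.

12.0 cM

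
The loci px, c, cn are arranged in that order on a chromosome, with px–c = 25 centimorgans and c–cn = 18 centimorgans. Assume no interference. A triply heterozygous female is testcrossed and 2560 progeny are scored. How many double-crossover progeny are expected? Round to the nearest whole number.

Map distances give recombination frequencies of 0.250 and 0.180 for the two intervals.
With no interference, expected double-crossover frequency = 0.250 × 0.180 = 0.04500.
Expected number = 0.04500 × 2560 = 115.20 ≈ 115.

115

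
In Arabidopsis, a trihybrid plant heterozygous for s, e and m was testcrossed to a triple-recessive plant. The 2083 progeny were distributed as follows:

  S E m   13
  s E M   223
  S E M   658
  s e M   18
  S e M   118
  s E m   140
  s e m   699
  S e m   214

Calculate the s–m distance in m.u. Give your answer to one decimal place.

The two most frequent reciprocal classes, s e m and S E M, are the parental types, so the F1 was s e m / S E M.
The two rarest classes, s e M and S E m, are the double crossovers. Comparing them with the parentals, only the m allele has switched, so m is the middle locus and the order is e – m – s.
Crossovers in the m–s interval produce the single-crossover classes S e m and s E M (214 + 223 = 437) plus the double crossovers (31).
RF(m–s) = (437 + 31) / 2083 = 468/2083 = 0.2247 → 22.5 m.u.

22.5 m.u.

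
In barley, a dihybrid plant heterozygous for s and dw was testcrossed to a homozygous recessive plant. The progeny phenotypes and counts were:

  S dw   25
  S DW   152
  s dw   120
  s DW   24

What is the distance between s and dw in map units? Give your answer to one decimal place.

The two most frequent classes, S DW (152) and s dw (120), are the parental types, so the F1 was S DW / s dw.
The recombinant classes are S dw and s DW: 25 + 24 = 49.
Recombination frequency = 49/321 = 0.1526 ≈ 15.3%, i.e. 15.3 map units.

15.3 map units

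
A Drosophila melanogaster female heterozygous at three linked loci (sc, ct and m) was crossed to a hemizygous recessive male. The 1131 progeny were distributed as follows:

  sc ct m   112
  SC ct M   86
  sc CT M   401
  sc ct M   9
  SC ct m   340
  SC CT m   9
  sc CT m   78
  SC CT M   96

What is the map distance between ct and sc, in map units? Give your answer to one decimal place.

The two most frequent reciprocal classes, SC ct m and sc CT M, are the parental types, so the F1 was SC ct m / sc CT M.
The two rarest classes, SC CT m and sc ct M, are the double crossovers. Comparing them with the parentals, only the ct allele has switched, so ct is the middle locus and the order is sc – ct – m.
Crossovers in the sc–ct interval produce the single-crossover classes sc ct m and SC CT M (112 + 96 = 208) plus the double crossovers (18).
RF(sc–ct) = (208 + 18) / 1131 = 226/1131 = 0.1998 → 20.0 map units.

20.0 map units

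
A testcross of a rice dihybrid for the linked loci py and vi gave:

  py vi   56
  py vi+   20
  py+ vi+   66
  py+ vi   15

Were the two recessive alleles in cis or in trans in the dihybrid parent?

The two most frequent classes are py+ vi+ (66) and py vi (56); these are the parental (non-recombinant) types.
So the F1 carried py+ vi+ on one chromosome and py vi on the other — the recessive alleles are on the same chromosome (cis / coupling).

cis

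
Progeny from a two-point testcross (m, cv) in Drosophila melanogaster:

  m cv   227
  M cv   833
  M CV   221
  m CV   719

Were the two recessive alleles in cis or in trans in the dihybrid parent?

The two most frequent classes are M cv (833) and m CV (719); these are the parental (non-recombinant) types.
So the F1 carried M cv on one chromosome and m CV on the other — the recessive alleles are on opposite chromosomes (trans / repulsion).

trans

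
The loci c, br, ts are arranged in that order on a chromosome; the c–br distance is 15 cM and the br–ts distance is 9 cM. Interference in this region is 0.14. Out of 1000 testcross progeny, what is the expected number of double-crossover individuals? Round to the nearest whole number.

Map distances give recombination frequencies of 0.150 and 0.090 for the two intervals.
With interference 0.14 (so coincidence = 0.86), expected double-crossover frequency = 0.150 × 0.090 × 0.86 = 0.01161.
Expected number = 0.01161 × 1000 = 11.61 ≈ 12.

12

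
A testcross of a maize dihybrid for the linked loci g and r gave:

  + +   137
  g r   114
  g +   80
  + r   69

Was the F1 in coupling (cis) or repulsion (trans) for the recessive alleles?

cis

The two most frequent classes are + + (137) and g r (114); these are the parental (non-recombinant) types.
So the F1 carried + + on one chromosome and g r on the other — the recessive alleles are on the same chromosome (cis / coupling).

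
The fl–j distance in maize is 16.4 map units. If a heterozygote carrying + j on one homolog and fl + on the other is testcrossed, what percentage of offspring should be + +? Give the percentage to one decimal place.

A map distance of 16.4 map units corresponds to a recombination frequency of 0.164.
The F1 is + j / fl +, so + + is a recombinant gamete class with expected frequency r/2 = 0.164/2 = 0.0820.
That is 0.0820 = 8.2% of the progeny.

8.2%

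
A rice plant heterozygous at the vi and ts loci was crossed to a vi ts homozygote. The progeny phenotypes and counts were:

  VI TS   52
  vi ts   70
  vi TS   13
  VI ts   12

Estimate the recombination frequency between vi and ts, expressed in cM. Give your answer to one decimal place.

17.0 cM

The two most frequent classes, VI TS (52) and vi ts (70), are the parental types, so the F1 was VI TS / vi ts.
The recombinant classes are VI ts and vi TS: 12 + 13 = 25.
Recombination frequency = 25/147 = 0.1701 ≈ 17.0%, i.e. 17.0 cM.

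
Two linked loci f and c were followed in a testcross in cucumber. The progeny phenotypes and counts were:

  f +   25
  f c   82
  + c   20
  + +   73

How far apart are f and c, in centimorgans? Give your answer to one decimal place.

The two most frequent classes, + + (73) and f c (82), are the parental types, so the F1 was + + / f c.
The recombinant classes are + c and f +: 20 + 25 = 45.
Recombination frequency = 45/200 = 0.2250 ≈ 22.5%, i.e. 22.5 centimorgans.

22.5 centimorgans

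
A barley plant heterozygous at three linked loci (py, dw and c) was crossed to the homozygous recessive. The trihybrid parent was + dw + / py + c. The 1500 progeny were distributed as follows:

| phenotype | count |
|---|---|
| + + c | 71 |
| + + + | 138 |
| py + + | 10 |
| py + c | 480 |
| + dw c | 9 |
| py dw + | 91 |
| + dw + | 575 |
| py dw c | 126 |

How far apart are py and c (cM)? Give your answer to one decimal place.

12.1 cM

The two rarest classes, + dw c and py + +, are the double crossovers. Comparing them with the parentals, only the c allele has switched, so c is the middle locus and the order is dw – c – py.
Crossovers in the c–py interval produce the single-crossover classes py dw + and + + c (91 + 71 = 162) plus the double crossovers (19).
RF(c–py) = (162 + 19) / 1500 = 181/1500 = 0.1207 → 12.1 cM.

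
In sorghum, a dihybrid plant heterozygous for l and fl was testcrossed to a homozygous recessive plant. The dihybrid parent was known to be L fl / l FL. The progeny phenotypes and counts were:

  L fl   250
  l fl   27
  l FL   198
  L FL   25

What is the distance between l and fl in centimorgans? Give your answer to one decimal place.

The recombinant classes are L FL and l fl: 25 + 27 = 52.
Recombination frequency = 52/500 = 0.1040 ≈ 10.4%, i.e. 10.4 centimorgans.

10.4 centimorgans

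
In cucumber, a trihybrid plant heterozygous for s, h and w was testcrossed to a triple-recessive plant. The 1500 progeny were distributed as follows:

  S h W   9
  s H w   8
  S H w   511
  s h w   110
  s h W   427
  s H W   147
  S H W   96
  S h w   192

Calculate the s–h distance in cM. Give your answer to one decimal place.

The two most frequent reciprocal classes, S H w and s h W, are the parental types, so the F1 was S H w / s h W.
The two rarest classes, s H w and S h W, are the double crossovers. Comparing them with the parentals, only the s allele has switched, so s is the middle locus and the order is h – s – w.
Crossovers in the h–s interval produce the single-crossover classes S h w and s H W (192 + 147 = 339) plus the double crossovers (17).
RF(h–s) = (339 + 17) / 1500 = 356/1500 = 0.2373 → 23.7 cM.

23.7 cM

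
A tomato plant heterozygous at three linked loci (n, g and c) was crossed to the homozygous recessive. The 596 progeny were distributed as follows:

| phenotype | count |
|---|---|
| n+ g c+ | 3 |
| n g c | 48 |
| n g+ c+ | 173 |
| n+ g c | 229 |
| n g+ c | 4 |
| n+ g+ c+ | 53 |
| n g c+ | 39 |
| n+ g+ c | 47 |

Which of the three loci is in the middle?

The two most frequent reciprocal classes, n+ g c and n g+ c+, are the parental types, so the F1 was n+ g c / n g+ c+.
The two rarest classes, n+ g c+ and n g+ c, are the double crossovers. Comparing them with the parentals, only the c allele has switched, so c is the middle locus and the order is g – c – n.

c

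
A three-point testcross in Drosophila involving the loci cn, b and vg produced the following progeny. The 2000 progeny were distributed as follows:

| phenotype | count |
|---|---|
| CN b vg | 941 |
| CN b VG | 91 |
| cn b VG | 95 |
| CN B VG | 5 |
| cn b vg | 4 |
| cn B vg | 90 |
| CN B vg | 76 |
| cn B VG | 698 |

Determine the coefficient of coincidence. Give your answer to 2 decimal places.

The two most frequent reciprocal classes, CN b vg and cn B VG, are the parental types, so the F1 was CN b vg / cn B VG.
The two rarest classes, cn b vg and CN B VG, are the double crossovers. Comparing them with the parentals, only the cn allele has switched, so cn is the middle locus and the order is b – cn – vg.
b–cn: (171 + 9)/2000 = 0.0900; cn–vg: (181 + 9)/2000 = 0.0950.
Expected DCO frequency = 0.0900 × 0.0950 ≈ 0.00855; observed = 9/2000 ≈ 0.00450.
Coefficient of coincidence = 0.00450/0.00855 ≈ 0.53.

0.53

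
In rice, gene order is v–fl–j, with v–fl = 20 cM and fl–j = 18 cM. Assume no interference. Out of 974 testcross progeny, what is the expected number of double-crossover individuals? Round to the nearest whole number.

35

Map distances give recombination frequencies of 0.200 and 0.180 for the two intervals.
With no interference, expected double-crossover frequency = 0.200 × 0.180 = 0.03600.
Expected number = 0.03600 × 974 = 35.06 ≈ 35.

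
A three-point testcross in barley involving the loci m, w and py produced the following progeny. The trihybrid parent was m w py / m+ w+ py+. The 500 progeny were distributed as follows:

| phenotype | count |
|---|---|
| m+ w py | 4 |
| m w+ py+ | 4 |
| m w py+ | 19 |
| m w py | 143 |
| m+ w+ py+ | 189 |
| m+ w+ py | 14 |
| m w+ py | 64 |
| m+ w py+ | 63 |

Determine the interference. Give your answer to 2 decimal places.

The two rarest classes, m+ w py and m w+ py+, are the double crossovers. Comparing them with the parentals, only the m allele has switched, so m is the middle locus and the order is py – m – w.
py–m: (33 + 8)/500 = 0.0820; m–w: (127 + 8)/500 = 0.2700.
Expected DCO frequency = 0.0820 × 0.2700 ≈ 0.02214; observed = 8/500 ≈ 0.01600.
Coefficient of coincidence = 0.01600/0.02214 ≈ 0.72; interference = 1 − 0.72 = 0.28.

0.28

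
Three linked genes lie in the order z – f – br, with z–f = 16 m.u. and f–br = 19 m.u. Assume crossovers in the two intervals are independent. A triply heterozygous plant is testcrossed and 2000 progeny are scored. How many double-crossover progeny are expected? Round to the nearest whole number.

61

Map distances give recombination frequencies of 0.160 and 0.190 for the two intervals.
With no interference, expected double-crossover frequency = 0.160 × 0.190 = 0.03040.
Expected number = 0.03040 × 2000 = 60.80 ≈ 61.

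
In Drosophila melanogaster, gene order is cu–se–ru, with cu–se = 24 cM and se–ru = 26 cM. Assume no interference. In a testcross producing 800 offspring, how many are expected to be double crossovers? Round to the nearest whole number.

Map distances give recombination frequencies of 0.240 and 0.260 for the two intervals.
With no interference, expected double-crossover frequency = 0.240 × 0.260 = 0.06240.
Expected number = 0.06240 × 800 = 49.92 ≈ 50.

50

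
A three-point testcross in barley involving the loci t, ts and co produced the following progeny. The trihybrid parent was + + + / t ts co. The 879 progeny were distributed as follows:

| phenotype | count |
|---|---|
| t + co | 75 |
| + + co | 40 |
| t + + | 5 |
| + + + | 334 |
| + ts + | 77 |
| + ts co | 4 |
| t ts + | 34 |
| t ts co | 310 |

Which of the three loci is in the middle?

t

The two rarest classes, t + + and + ts co, are the double crossovers. Comparing them with the parentals, only the t allele has switched, so t is the middle locus and the order is ts – t – co.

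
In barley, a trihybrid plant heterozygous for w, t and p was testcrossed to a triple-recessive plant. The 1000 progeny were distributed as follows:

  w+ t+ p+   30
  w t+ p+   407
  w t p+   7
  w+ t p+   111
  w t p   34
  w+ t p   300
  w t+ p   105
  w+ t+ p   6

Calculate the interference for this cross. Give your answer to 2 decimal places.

The two most frequent reciprocal classes, w t+ p+ and w+ t p, are the parental types, so the F1 was w t+ p+ / w+ t p.
The two rarest classes, w t p+ and w+ t+ p, are the double crossovers. Comparing them with the parentals, only the t allele has switched, so t is the middle locus and the order is w – t – p.
w–t: (64 + 13)/1000 = 0.0770; t–p: (216 + 13)/1000 = 0.2290.
Expected DCO frequency = 0.0770 × 0.2290 ≈ 0.01763; observed = 13/1000 ≈ 0.01300.
Coefficient of coincidence = 0.01300/0.01763 ≈ 0.74; interference = 1 − 0.74 = 0.26.

0.26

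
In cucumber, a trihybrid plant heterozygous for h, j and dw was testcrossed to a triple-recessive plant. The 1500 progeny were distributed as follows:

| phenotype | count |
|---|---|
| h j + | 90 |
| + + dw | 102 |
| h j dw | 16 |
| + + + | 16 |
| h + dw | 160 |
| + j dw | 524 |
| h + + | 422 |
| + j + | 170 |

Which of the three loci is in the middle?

h

The two most frequent reciprocal classes, + j dw and h + +, are the parental types, so the F1 was + j dw / h + +.
The two rarest classes, h j dw and + + +, are the double crossovers. Comparing them with the parentals, only the h allele has switched, so h is the middle locus and the order is dw – h – j.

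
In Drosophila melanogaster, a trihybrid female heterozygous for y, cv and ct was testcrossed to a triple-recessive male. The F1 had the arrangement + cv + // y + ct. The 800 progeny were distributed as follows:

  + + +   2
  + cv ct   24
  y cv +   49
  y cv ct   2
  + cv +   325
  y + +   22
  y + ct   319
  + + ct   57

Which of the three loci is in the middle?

cv

The two rarest classes, + + + and y cv ct, are the double crossovers. Comparing them with the parentals, only the cv allele has switched, so cv is the middle locus and the order is y – cv – ct.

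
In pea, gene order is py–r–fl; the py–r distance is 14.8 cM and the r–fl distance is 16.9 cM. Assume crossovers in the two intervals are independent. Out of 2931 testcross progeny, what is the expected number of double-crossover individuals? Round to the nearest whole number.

Map distances give recombination frequencies of 0.148 and 0.169 for the two intervals.
With no interference, expected double-crossover frequency = 0.148 × 0.169 = 0.02501.
Expected number = 0.02501 × 2931 = 73.31 ≈ 73.

73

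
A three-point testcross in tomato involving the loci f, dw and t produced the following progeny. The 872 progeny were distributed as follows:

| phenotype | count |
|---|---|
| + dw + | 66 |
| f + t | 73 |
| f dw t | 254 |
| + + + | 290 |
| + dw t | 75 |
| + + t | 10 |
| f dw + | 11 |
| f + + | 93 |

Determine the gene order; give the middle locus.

t

The two most frequent reciprocal classes, f dw t and + + +, are the parental types, so the F1 was f dw t / + + +.
The two rarest classes, f dw + and + + t, are the double crossovers. Comparing them with the parentals, only the t allele has switched, so t is the middle locus and the order is f – t – dw.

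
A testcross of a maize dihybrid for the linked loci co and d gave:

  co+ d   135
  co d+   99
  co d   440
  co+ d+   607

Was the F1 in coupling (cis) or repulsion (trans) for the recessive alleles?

cis

The two most frequent classes are co+ d+ (607) and co d (440); these are the parental (non-recombinant) types.
So the F1 carried co+ d+ on one chromosome and co d on the other — the recessive alleles are on the same chromosome (cis / coupling).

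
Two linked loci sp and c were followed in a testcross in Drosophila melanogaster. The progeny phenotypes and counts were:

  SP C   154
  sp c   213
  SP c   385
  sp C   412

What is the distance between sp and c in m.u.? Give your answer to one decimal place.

The two most frequent classes, SP c (385) and sp C (412), are the parental types, so the F1 was SP c / sp C.
The recombinant classes are SP C and sp c: 154 + 213 = 367.
Recombination frequency = 367/1164 = 0.3153 ≈ 31.5%, i.e. 31.5 m.u.

31.5 m.u.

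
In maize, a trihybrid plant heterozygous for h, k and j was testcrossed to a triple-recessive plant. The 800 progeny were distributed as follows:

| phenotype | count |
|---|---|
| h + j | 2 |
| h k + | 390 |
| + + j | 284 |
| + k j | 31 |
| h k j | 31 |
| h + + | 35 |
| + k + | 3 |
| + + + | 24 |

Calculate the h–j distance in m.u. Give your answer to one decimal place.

7.5 m.u.

The two most frequent reciprocal classes, h k + and + + j, are the parental types, so the F1 was h k + / + + j.
The two rarest classes, + k + and h + j, are the double crossovers. Comparing them with the parentals, only the h allele has switched, so h is the middle locus and the order is j – h – k.
Crossovers in the j–h interval produce the single-crossover classes h k j and + + + (31 + 24 = 55) plus the double crossovers (5).
RF(j–h) = (55 + 5) / 800 = 60/800 = 0.0750 → 7.5 m.u.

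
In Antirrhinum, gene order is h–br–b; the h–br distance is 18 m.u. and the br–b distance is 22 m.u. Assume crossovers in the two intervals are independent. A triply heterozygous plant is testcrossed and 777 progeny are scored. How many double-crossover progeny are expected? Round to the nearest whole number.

31

Map distances give recombination frequencies of 0.180 and 0.220 for the two intervals.
With no interference, expected double-crossover frequency = 0.180 × 0.220 = 0.03960.
Expected number = 0.03960 × 777 = 30.77 ≈ 31.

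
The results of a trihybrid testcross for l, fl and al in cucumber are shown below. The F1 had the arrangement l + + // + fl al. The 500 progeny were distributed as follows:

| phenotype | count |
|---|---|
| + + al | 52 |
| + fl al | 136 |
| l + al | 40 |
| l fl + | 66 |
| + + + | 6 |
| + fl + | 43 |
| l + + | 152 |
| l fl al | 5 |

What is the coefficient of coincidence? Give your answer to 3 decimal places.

The two rarest classes, + + + and l fl al, are the double crossovers. Comparing them with the parentals, only the l allele has switched, so l is the middle locus and the order is fl – l – al.
fl–l: (118 + 11)/500 = 0.2580; l–al: (83 + 11)/500 = 0.1880.
Expected DCO frequency = 0.2580 × 0.1880 ≈ 0.04850; observed = 11/500 ≈ 0.02200.
Coefficient of coincidence = 0.02200/0.04850 ≈ 0.454.

0.454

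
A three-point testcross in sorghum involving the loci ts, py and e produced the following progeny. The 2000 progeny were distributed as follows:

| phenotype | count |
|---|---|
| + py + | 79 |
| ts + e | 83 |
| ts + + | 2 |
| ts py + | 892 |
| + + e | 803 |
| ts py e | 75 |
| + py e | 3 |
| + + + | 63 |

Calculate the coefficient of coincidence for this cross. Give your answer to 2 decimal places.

0.42

The two most frequent reciprocal classes, + + e and ts py +, are the parental types, so the F1 was + + e / ts py +.
The two rarest classes, + py e and ts + +, are the double crossovers. Comparing them with the parentals, only the py allele has switched, so py is the middle locus and the order is ts – py – e.
ts–py: (162 + 5)/2000 = 0.0835; py–e: (138 + 5)/2000 = 0.0715.
Expected DCO frequency = 0.0835 × 0.0715 ≈ 0.00597; observed = 5/2000 ≈ 0.00250.
Coefficient of coincidence = 0.00250/0.00597 ≈ 0.42.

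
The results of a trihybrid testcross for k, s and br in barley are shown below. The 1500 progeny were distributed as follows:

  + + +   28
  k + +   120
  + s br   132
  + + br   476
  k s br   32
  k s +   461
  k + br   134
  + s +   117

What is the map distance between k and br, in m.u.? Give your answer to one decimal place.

The two most frequent reciprocal classes, k s + and + + br, are the parental types, so the F1 was k s + / + + br.
The two rarest classes, k s br and + + +, are the double crossovers. Comparing them with the parentals, only the br allele has switched, so br is the middle locus and the order is s – br – k.
Crossovers in the br–k interval produce the single-crossover classes + s + and k + br (117 + 134 = 251) plus the double crossovers (60).
RF(br–k) = (251 + 60) / 1500 = 311/1500 = 0.2073 → 20.7 m.u.

20.7 m.u.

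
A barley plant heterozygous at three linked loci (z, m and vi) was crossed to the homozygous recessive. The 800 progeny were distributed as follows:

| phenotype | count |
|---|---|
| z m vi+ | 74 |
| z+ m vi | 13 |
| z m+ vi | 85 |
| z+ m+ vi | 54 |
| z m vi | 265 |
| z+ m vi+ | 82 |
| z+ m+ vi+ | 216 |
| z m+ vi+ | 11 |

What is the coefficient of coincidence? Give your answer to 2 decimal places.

0.66

The two most frequent reciprocal classes, z m vi and z+ m+ vi+, are the parental types, so the F1 was z m vi / z+ m+ vi+.
The two rarest classes, z+ m vi and z m+ vi+, are the double crossovers. Comparing them with the parentals, only the z allele has switched, so z is the middle locus and the order is vi – z – m.
vi–z: (128 + 24)/800 = 0.1900; z–m: (167 + 24)/800 = 0.2387.
Expected DCO frequency = 0.1900 × 0.2387 ≈ 0.04535; observed = 24/800 ≈ 0.03000.
Coefficient of coincidence = 0.03000/0.04535 ≈ 0.66.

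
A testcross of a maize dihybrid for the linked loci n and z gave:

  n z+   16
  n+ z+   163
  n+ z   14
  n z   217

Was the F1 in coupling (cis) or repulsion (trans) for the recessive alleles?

cis

The two most frequent classes are n+ z+ (163) and n z (217); these are the parental (non-recombinant) types.
So the F1 carried n+ z+ on one chromosome and n z on the other — the recessive alleles are on the same chromosome (cis / coupling).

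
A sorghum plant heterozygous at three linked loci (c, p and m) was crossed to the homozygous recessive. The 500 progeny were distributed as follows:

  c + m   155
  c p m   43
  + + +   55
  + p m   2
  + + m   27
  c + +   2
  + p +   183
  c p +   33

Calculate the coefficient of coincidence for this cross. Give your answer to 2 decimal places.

The two most frequent reciprocal classes, + p + and c + m, are the parental types, so the F1 was + p + / c + m.
The two rarest classes, + p m and c + +, are the double crossovers. Comparing them with the parentals, only the m allele has switched, so m is the middle locus and the order is p – m – c.
p–m: (98 + 4)/500 = 0.2040; m–c: (60 + 4)/500 = 0.1280.
Expected DCO frequency = 0.2040 × 0.1280 ≈ 0.02611; observed = 4/500 ≈ 0.00800.
Coefficient of coincidence = 0.00800/0.02611 ≈ 0.31.

0.31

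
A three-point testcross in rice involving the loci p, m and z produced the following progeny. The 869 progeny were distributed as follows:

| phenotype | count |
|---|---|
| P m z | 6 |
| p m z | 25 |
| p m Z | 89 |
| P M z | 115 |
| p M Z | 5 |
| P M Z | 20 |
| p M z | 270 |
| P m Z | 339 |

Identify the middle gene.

z

The two most frequent reciprocal classes, P m Z and p M z, are the parental types, so the F1 was P m Z / p M z.
The two rarest classes, P m z and p M Z, are the double crossovers. Comparing them with the parentals, only the z allele has switched, so z is the middle locus and the order is p – z – m.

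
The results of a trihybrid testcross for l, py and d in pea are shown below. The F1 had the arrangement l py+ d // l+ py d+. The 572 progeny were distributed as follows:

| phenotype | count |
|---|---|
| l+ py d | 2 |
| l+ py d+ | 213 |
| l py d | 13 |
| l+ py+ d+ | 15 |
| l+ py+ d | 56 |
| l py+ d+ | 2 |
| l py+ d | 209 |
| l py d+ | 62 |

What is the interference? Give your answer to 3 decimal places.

The two rarest classes, l py+ d+ and l+ py d, are the double crossovers. Comparing them with the parentals, only the d allele has switched, so d is the middle locus and the order is l – d – py.
l–d: (118 + 4)/572 = 0.2133; d–py: (28 + 4)/572 = 0.0559.
Expected DCO frequency = 0.2133 × 0.0559 ≈ 0.01192; observed = 4/572 ≈ 0.00699.
Coefficient of coincidence = 0.00699/0.01192 ≈ 0.586; interference = 1 − 0.586 = 0.414.

0.414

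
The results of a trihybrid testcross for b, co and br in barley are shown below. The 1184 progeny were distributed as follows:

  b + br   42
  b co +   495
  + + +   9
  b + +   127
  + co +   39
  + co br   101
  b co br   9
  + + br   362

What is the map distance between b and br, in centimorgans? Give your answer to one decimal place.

The two most frequent reciprocal classes, + + br and b co +, are the parental types, so the F1 was + + br / b co +.
The two rarest classes, + + + and b co br, are the double crossovers. Comparing them with the parentals, only the br allele has switched, so br is the middle locus and the order is b – br – co.
Crossovers in the b–br interval produce the single-crossover classes b + br and + co + (42 + 39 = 81) plus the double crossovers (18).
RF(b–br) = (81 + 18) / 1184 = 99/1184 = 0.0836 → 8.4 centimorgans.

8.4 centimorgans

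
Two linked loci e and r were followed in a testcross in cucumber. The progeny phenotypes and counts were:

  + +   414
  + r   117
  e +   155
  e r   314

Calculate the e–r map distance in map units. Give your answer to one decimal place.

The two most frequent classes, + + (414) and e r (314), are the parental types, so the F1 was + + / e r.
The recombinant classes are + r and e +: 117 + 155 = 272.
Recombination frequency = 272/1000 = 0.2720 ≈ 27.2%, i.e. 27.2 map units.

27.2 map units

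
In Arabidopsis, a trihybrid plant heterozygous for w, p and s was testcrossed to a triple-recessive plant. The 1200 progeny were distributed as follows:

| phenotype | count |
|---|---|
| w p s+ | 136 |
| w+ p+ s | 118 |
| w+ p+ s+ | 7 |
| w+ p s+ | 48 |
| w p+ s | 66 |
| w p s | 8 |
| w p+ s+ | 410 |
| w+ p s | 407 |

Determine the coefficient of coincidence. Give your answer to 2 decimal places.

The two most frequent reciprocal classes, w+ p s and w p+ s+, are the parental types, so the F1 was w+ p s / w p+ s+.
The two rarest classes, w p s and w+ p+ s+, are the double crossovers. Comparing them with the parentals, only the w allele has switched, so w is the middle locus and the order is p – w – s.
p–w: (254 + 15)/1200 = 0.2242; w–s: (114 + 15)/1200 = 0.1075.
Expected DCO frequency = 0.2242 × 0.1075 ≈ 0.02410; observed = 15/1200 ≈ 0.01250.
Coefficient of coincidence = 0.01250/0.02410 ≈ 0.52.

0.52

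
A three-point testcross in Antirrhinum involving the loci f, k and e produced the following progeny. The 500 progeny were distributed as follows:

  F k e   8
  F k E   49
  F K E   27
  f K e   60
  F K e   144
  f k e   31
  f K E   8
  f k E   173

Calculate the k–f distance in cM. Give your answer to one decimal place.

The two most frequent reciprocal classes, f k E and F K e, are the parental types, so the F1 was f k E / F K e.
The two rarest classes, f K E and F k e, are the double crossovers. Comparing them with the parentals, only the k allele has switched, so k is the middle locus and the order is e – k – f.
Crossovers in the k–f interval produce the single-crossover classes F k E and f K e (49 + 60 = 109) plus the double crossovers (16).
RF(k–f) = (109 + 16) / 500 = 125/500 = 0.2500 → 25.0 cM.

25.0 cM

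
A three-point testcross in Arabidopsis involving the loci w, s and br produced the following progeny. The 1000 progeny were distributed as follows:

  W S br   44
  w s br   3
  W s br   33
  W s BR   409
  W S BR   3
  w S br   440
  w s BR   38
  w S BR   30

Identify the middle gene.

The two most frequent reciprocal classes, w S br and W s BR, are the parental types, so the F1 was w S br / W s BR.
The two rarest classes, w s br and W S BR, are the double crossovers. Comparing them with the parentals, only the s allele has switched, so s is the middle locus and the order is w – s – br.

s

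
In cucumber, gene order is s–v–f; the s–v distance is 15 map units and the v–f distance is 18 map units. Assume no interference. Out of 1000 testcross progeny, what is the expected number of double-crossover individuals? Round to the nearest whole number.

Map distances give recombination frequencies of 0.150 and 0.180 for the two intervals.
With no interference, expected double-crossover frequency = 0.150 × 0.180 = 0.02700.
Expected number = 0.02700 × 1000 = 27.00 ≈ 27.

27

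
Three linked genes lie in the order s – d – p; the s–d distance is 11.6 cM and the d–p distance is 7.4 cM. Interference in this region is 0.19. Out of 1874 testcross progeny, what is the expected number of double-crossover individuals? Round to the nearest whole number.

13

Map distances give recombination frequencies of 0.116 and 0.074 for the two intervals.
With interference 0.19 (so coincidence = 0.81), expected double-crossover frequency = 0.116 × 0.074 × 0.81 = 0.00695.
Expected number = 0.00695 × 1874 = 13.03 ≈ 13.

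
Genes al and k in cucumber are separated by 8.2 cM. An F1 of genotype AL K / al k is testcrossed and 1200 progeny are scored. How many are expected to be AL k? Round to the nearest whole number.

49

A map distance of 8.2 cM corresponds to a recombination frequency of 0.082.
The F1 is AL K / al k, so AL k is a recombinant gamete class with expected frequency r/2 = 0.082/2 = 0.0410.
Expected number = 0.0410 × 1200 = 49.20 ≈ 49.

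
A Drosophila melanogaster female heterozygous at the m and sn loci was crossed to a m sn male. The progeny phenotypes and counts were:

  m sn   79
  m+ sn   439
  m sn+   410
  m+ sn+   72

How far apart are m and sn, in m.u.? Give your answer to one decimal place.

15.1 m.u.

The two most frequent classes, m+ sn (439) and m sn+ (410), are the parental types, so the F1 was m+ sn / m sn+.
The recombinant classes are m+ sn+ and m sn: 72 + 79 = 151.
Recombination frequency = 151/1000 = 0.1510 ≈ 15.1%, i.e. 15.1 m.u.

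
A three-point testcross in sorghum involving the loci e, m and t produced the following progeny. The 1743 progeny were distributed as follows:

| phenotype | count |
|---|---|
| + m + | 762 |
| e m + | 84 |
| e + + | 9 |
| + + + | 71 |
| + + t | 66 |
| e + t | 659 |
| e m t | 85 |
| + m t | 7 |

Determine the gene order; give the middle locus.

The two most frequent reciprocal classes, + m + and e + t, are the parental types, so the F1 was + m + / e + t.
The two rarest classes, + m t and e + +, are the double crossovers. Comparing them with the parentals, only the t allele has switched, so t is the middle locus and the order is e – t – m.

t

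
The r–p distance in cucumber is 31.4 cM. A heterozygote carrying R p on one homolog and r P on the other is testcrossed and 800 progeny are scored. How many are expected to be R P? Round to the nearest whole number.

A map distance of 31.4 cM corresponds to a recombination frequency of 0.314.
The F1 is R p / r P, so R P is a recombinant gamete class with expected frequency r/2 = 0.314/2 = 0.1570.
Expected number = 0.1570 × 800 = 125.60 ≈ 126.

126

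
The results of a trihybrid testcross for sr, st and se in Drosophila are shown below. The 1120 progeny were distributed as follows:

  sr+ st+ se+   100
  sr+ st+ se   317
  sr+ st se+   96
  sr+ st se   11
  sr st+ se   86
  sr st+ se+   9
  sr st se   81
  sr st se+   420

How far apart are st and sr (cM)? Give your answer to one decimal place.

18.0 cM

The two most frequent reciprocal classes, sr st se+ and sr+ st+ se, are the parental types, so the F1 was sr st se+ / sr+ st+ se.
The two rarest classes, sr st+ se+ and sr+ st se, are the double crossovers. Comparing them with the parentals, only the st allele has switched, so st is the middle locus and the order is se – st – sr.
Crossovers in the st–sr interval produce the single-crossover classes sr+ st se+ and sr st+ se (96 + 86 = 182) plus the double crossovers (20).
RF(st–sr) = (182 + 20) / 1120 = 202/1120 = 0.1804 → 18.0 cM.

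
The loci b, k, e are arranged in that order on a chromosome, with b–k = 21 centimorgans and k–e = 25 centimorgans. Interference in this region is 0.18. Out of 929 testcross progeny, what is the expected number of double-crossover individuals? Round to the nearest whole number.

Map distances give recombination frequencies of 0.210 and 0.250 for the two intervals.
With interference 0.18 (so coincidence = 0.82), expected double-crossover frequency = 0.210 × 0.250 × 0.82 = 0.04305.
Expected number = 0.04305 × 929 = 39.99 ≈ 40.

40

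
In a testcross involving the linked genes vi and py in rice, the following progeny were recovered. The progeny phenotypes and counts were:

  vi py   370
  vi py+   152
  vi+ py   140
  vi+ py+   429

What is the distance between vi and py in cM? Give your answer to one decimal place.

The two most frequent classes, vi+ py+ (429) and vi py (370), are the parental types, so the F1 was vi+ py+ / vi py.
The recombinant classes are vi+ py and vi py+: 140 + 152 = 292.
Recombination frequency = 292/1091 = 0.2676 ≈ 26.8%, i.e. 26.8 cM.

26.8 cM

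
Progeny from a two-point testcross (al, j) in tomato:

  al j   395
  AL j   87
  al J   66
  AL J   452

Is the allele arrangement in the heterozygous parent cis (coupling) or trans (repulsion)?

The two most frequent classes are AL J (452) and al j (395); these are the parental (non-recombinant) types.
So the F1 carried AL J on one chromosome and al j on the other — the recessive alleles are on the same chromosome (cis / coupling).

cis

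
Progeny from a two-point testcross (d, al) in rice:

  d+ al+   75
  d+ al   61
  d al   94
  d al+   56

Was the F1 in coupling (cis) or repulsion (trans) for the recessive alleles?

cis

The two most frequent classes are d+ al+ (75) and d al (94); these are the parental (non-recombinant) types.
So the F1 carried d+ al+ on one chromosome and d al on the other — the recessive alleles are on the same chromosome (cis / coupling).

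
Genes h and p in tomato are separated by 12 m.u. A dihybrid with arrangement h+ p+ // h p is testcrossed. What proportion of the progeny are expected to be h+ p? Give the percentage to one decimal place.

A map distance of 12 m.u. corresponds to a recombination frequency of 0.120.
The F1 is h+ p+ / h p, so h+ p is a recombinant gamete class with expected frequency r/2 = 0.120/2 = 0.0600.
That is 0.0600 = 6.0% of the progeny.

6.0%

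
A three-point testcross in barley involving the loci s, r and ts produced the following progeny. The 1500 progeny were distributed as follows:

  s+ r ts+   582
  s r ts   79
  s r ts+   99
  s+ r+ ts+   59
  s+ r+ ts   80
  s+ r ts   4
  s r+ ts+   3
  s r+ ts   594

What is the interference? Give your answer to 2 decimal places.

0.61

The two most frequent reciprocal classes, s r+ ts and s+ r ts+, are the parental types, so the F1 was s r+ ts / s+ r ts+.
The two rarest classes, s r+ ts+ and s+ r ts, are the double crossovers. Comparing them with the parentals, only the ts allele has switched, so ts is the middle locus and the order is r – ts – s.
r–ts: (138 + 7)/1500 = 0.0967; ts–s: (179 + 7)/1500 = 0.1240.
Expected DCO frequency = 0.0967 × 0.1240 ≈ 0.01199; observed = 7/1500 ≈ 0.00467.
Coefficient of coincidence = 0.00467/0.01199 ≈ 0.39; interference = 1 − 0.39 = 0.61.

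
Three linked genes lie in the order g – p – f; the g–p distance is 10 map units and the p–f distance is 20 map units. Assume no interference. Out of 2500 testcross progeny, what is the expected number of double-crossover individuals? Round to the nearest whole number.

Map distances give recombination frequencies of 0.100 and 0.200 for the two intervals.
With no interference, expected double-crossover frequency = 0.100 × 0.200 = 0.02000.
Expected number = 0.02000 × 2500 = 50.00 ≈ 50.

50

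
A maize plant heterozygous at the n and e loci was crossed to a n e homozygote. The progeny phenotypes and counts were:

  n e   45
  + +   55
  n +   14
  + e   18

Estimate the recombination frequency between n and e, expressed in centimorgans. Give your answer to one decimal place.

24.2 centimorgans

The two most frequent classes, + + (55) and n e (45), are the parental types, so the F1 was + + / n e.
The recombinant classes are + e and n +: 18 + 14 = 32.
Recombination frequency = 32/132 = 0.2424 ≈ 24.2%, i.e. 24.2 centimorgans.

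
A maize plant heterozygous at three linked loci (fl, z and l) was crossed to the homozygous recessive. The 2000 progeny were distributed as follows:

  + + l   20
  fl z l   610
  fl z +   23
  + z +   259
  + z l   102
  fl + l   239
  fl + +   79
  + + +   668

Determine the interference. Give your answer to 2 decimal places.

The two most frequent reciprocal classes, + + + and fl z l, are the parental types, so the F1 was + + + / fl z l.
The two rarest classes, + + l and fl z +, are the double crossovers. Comparing them with the parentals, only the l allele has switched, so l is the middle locus and the order is z – l – fl.
z–l: (498 + 43)/2000 = 0.2705; l–fl: (181 + 43)/2000 = 0.1120.
Expected DCO frequency = 0.2705 × 0.1120 ≈ 0.03030; observed = 43/2000 ≈ 0.02150.
Coefficient of coincidence = 0.02150/0.03030 ≈ 0.71; interference = 1 − 0.71 = 0.29.

0.29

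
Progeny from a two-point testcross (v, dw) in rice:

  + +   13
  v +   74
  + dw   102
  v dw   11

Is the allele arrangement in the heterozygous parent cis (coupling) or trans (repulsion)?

The two most frequent classes are + dw (102) and v + (74); these are the parental (non-recombinant) types.
So the F1 carried + dw on one chromosome and v + on the other — the recessive alleles are on opposite chromosomes (trans / repulsion).

trans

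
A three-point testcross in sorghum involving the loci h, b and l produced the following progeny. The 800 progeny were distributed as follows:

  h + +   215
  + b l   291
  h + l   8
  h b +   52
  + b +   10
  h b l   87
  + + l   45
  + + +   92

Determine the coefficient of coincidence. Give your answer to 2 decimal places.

The two most frequent reciprocal classes, h + + and + b l, are the parental types, so the F1 was h + + / + b l.
The two rarest classes, h + l and + b +, are the double crossovers. Comparing them with the parentals, only the l allele has switched, so l is the middle locus and the order is b – l – h.
b–l: (97 + 18)/800 = 0.1437; l–h: (179 + 18)/800 = 0.2462.
Expected DCO frequency = 0.1437 × 0.2462 ≈ 0.03538; observed = 18/800 ≈ 0.02250.
Coefficient of coincidence = 0.02250/0.03538 ≈ 0.64.

0.64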